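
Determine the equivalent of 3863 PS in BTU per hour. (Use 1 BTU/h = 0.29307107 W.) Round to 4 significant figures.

1 metric horsepower = 2509.63 BTU/h.
Then 3863 × 2509.63 ≈ 9.695e+6 BTU/h.

9.695e+6 BTU per hour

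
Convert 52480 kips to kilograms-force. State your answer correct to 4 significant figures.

1 kip = 453.592 kilograms-force.
Thus 52480 × 453.592 ≈ 2.380 × 10^7 kgf.

2.380 × 10^7 kgf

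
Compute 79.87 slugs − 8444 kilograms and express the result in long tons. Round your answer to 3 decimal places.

79.87 slug = 1.14721 long ton and 8444 kg = 8.31064 long ton.
1.14721 − 8.31064 ≈ -7.163 long ton.

-7.163 long ton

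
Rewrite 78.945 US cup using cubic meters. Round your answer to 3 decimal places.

0.019 m³

1 US cup = 0.000236588 m³.
78.945 × 0.000236588 ≈ 0.019 m³.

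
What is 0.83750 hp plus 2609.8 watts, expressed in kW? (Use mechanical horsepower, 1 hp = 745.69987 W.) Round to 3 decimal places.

0.83750 hp = 0.624524 kW and 2609.8 W = 2.60980 kW.
0.624524 + 2.60980 ≈ 3.234 kW.

3.234 kW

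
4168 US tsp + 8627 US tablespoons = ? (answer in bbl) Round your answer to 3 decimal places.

4168 US tsp = 0.129216 bbl and 8627 US tbsp = 0.802362 bbl.
0.129216 + 0.802362 ≈ 0.932 bbl.

0.932 bbl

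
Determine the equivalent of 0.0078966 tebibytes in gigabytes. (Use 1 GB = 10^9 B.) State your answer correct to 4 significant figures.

8.682 GB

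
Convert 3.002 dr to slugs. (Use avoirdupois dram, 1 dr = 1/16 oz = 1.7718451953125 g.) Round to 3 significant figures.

0.000364 slug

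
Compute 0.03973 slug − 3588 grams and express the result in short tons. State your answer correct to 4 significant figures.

0.03973 slug = 0.000639137 short ton and 3588 g = 0.00395509 short ton.
0.000639137 − 0.00395509 ≈ -0.003316 short ton.

-0.003316 short tons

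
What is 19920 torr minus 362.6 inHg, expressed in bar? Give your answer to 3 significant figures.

19920 torr = 26.5578 bar and 362.6 inHg = 12.2790 bar.
26.5578 − 12.2790 ≈ 14.3 bar.

14.3 bar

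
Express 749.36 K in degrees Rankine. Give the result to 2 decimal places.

1348.85 degrees Rankine

°R = K × 9/5.
Applying the formula gives 1348.85 °R.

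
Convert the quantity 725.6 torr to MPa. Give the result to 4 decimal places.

1 torr = 0.000133322 megapascals.
So 725.6 × 0.000133322 ≈ 0.0967 MPa.

0.0967 MPa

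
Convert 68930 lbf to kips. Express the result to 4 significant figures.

1 pound-force = 0.00100000 kip.
Then 68930 × 0.00100000 ≈ 68.93 kip.

68.93 kip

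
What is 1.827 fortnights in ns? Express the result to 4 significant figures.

1 fortnight = 1.20960e+15 ns.
1.827 × 1.20960e+15 ≈ 2.210e+15 ns.

2.210e+15 nanoseconds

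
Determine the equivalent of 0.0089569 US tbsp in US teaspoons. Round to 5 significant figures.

1 US tablespoon = 3.00000 US tsp.
Thus 0.0089569 × 3.00000 ≈ 0.026871 US tsp.

0.026871 US teaspoons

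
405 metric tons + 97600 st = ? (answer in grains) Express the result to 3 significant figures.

1.58 × 10^10 grains

405 t = 6.25011 × 10^9 gr and 97600 st = 9.56480 × 10^9 gr.
6.25011 × 10^9 + 9.56480 × 10^9 ≈ 1.58 × 10^10 gr.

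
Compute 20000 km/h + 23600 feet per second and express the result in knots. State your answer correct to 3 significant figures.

20000 km/h = 10799.1 kn and 23600 ft/s = 13982.6 kn.
10799.1 + 13982.6 ≈ 24800 kn.

24800 knots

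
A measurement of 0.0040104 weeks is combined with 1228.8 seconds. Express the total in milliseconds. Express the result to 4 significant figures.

3.654e+6 ms

0.0040104 wk = 2.42549e+6 ms and 1228.8 s = 1.22880e+6 ms.
2.42549e+6 + 1.22880e+6 ≈ 3.654e+6 ms.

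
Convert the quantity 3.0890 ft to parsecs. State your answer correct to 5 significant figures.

3.0513 × 10^-17 pc

1 ft = 9.87790 × 10^-18 pc.
Thus 3.0890 × 9.87790 × 10^-18 ≈ 3.0513 × 10^-17 pc.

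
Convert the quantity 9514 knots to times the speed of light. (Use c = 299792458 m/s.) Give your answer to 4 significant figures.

1.633e-5 c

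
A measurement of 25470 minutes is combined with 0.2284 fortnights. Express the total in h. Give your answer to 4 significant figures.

25470 min = 424.500 h and 0.2284 fortnight = 76.7424 h.
424.500 + 76.7424 ≈ 501.2 h.

501.2 hours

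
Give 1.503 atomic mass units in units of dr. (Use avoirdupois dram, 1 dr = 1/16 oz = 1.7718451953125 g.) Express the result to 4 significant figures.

1 u = 9.37181e-25 dr.
Thus 1.503 × 9.37181e-25 ≈ 1.409e-24 dr.

1.409e-24 drams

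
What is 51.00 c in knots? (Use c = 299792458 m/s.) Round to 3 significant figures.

2.97 × 10^10 kn

1 speed of light = 5.82750 × 10^8 kn.
51.00 × 5.82750 × 10^8 ≈ 2.97 × 10^10 kn.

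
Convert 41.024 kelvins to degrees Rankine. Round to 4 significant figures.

73.84 degrees Rankine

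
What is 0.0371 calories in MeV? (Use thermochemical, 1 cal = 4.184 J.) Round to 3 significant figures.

1 calorie = 2.61145 × 10^13 MeV.
0.0371 × 2.61145 × 10^13 ≈ 9.69 × 10^11 MeV.

9.69 × 10^11 megaelectronvolts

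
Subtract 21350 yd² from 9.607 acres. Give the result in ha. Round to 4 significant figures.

2.103 ha

9.607 acre = 3.88781 ha and 21350 yd² = 1.78513 ha.
3.88781 − 1.78513 ≈ 2.103 ha.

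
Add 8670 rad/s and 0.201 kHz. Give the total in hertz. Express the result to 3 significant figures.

8670 rad/s = 1379.87 Hz and 0.201 kHz = 201.000 Hz.
1379.87 + 201.000 ≈ 1580 Hz.

1580 hertz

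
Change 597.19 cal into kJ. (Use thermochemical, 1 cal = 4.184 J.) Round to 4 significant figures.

1 cal = 0.00418400 kJ.
So 597.19 × 0.00418400 ≈ 2.499 kJ.

2.499 kilojoules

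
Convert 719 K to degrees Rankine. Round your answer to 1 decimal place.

1294.2 °R

°R = K × 9/5.
Applying the formula gives 1294.2 °R.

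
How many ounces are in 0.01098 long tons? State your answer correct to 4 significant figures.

393.5 oz

1 long ton = 35840.0 oz.
0.01098 × 35840.0 ≈ 393.5 oz.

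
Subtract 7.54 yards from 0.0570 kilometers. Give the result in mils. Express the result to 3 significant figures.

0.0570 km = 2.24409e+6 mil and 7.54 yd = 271440 mil.
2.24409e+6 − 271440 ≈ 1.97e+6 mil.

1.97e+6 mils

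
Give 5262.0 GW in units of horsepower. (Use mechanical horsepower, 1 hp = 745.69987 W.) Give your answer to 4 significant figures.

7.056 × 10^9 hp

1 GW = 1.34102 × 10^6 horsepower.
So 5262.0 × 1.34102 × 10^6 ≈ 7.056 × 10^9 hp.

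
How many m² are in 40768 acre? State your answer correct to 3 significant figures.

1.65e+8 m²

1 acre = 4046.86 m².
Then 40768 × 4046.86 ≈ 1.65e+8 m².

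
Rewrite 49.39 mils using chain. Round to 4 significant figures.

1 mil = 1.26263 × 10^-6 chains.
Thus 49.39 × 1.26263 × 10^-6 ≈ 6.236 × 10^-5 chain.

6.236 × 10^-5 chain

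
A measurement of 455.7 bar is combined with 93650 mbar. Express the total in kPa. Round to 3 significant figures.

455.7 bar = 45570.0 kPa and 93650 mbar = 9365.00 kPa.
45570.0 + 9365.00 ≈ 54900 kPa.

54900 kPa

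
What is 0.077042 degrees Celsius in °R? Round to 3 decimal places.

491.809 °R

°R = (°C + 273.15) × 9/5.
Applying the formula gives 491.809 °R.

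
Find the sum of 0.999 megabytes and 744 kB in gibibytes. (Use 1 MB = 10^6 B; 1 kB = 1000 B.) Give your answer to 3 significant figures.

0.999 MB = 0.000930391 GiB and 744 kB = 0.000692904 GiB.
0.000930391 + 0.000692904 ≈ 0.00162 GiB.

0.00162 gibibytes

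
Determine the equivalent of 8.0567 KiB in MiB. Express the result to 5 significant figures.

1 kibibyte = 0.0009765625 MiB.
Then 8.0567 × 0.0009765625 ≈ 0.0078679 MiB.

0.0078679 MiB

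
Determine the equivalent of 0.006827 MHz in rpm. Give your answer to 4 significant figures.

1 MHz = 6.00000e+7 revolutions per minute.
0.006827 × 6.00000e+7 ≈ 409600 rpm.

409600 rpm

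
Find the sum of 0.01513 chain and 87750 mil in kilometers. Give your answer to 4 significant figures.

0.002533 kilometers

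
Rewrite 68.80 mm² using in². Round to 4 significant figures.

1 mm² = 0.00155000 in².
So 68.80 × 0.00155000 ≈ 0.1066 in².

0.1066 in²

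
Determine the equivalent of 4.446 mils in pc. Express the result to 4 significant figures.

1 mil = 8.23158 × 10^-22 parsecs.
Then 4.446 × 8.23158 × 10^-22 ≈ 3.660 × 10^-21 pc.

3.660 × 10^-21 parsecs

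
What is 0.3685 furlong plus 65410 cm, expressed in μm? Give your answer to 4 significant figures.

0.3685 furlong = 7.41304e+7 μm and 65410 cm = 6.54100e+8 μm.
7.41304e+7 + 6.54100e+8 ≈ 7.282e+8 μm.

7.282e+8 micrometers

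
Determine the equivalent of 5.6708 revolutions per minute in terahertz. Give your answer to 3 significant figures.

9.45 × 10^-14 THz

1 rpm = 1.66667 × 10^-14 THz.
So 5.6708 × 1.66667 × 10^-14 ≈ 9.45 × 10^-14 THz.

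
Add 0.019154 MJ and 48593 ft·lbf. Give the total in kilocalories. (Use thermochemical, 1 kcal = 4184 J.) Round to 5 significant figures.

20.324 kcal

0.019154 MJ = 4.57792 kcal and 48593 ft·lbf = 15.7465 kcal.
4.57792 + 15.7465 ≈ 20.324 kcal.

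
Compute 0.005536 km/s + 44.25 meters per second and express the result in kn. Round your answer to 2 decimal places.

96.78 kn

0.005536 km/s = 10.7611 kn and 44.25 m/s = 86.0151 kn.
10.7611 + 86.0151 ≈ 96.78 kn.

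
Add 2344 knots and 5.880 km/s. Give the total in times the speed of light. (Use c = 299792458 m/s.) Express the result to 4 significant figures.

2.364e-5 times the speed of light

2344 kn = 4.02231e-6 c and 5.880 km/s = 1.96136e-5 c.
4.02231e-6 + 1.96136e-5 ≈ 2.364e-5 c.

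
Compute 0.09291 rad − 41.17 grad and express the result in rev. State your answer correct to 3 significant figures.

0.09291 rad = 0.0147871 rev and 41.17 grad = 0.102925 rev.
0.0147871 − 0.102925 ≈ -0.0881 rev.

-0.0881 rev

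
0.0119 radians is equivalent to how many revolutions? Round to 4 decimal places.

1 rad = 0.159155 rev.
Then 0.0119 × 0.159155 ≈ 0.0019 rev.

0.0019 rev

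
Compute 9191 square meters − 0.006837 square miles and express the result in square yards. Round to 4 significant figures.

-10190 yd²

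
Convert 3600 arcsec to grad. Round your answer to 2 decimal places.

1 arcsecond = 0.000308642 grad.
Thus 3600 × 0.000308642 ≈ 1.11 grad.

1.11 grad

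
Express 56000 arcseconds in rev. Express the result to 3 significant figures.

0.0432 rev

1 arcsecond = 7.71605 × 10^-7 revolutions.
Then 56000 × 7.71605 × 10^-7 ≈ 0.0432 rev.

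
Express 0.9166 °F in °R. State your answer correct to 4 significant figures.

°R = °F + 459.67.
Applying the formula gives 460.6 °R.

460.6 °R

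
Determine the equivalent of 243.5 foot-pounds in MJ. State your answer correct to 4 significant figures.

0.0003301 megajoules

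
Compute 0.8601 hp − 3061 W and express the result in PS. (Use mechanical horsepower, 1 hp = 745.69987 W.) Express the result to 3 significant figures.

0.8601 hp = 0.872029 PS and 3061 W = 4.16180 PS.
0.872029 − 4.16180 ≈ -3.29 PS.

-3.29 metric horsepower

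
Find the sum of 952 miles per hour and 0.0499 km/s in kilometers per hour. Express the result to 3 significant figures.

952 mph = 1532.10 km/h and 0.0499 km/s = 179.640 km/h.
1532.10 + 179.640 ≈ 1710 km/h.

1710 km/h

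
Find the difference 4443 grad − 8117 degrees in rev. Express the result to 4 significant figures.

-11.44 rev

4443 grad = 11.1075 rev and 8117 ° = 22.5472 rev.
11.1075 − 22.5472 ≈ -11.44 rev.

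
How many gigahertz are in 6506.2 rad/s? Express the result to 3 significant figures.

1 rad/s = 1.59155e-10 GHz.
Thus 6506.2 × 1.59155e-10 ≈ 1.04e-6 GHz.

1.04e-6 gigahertz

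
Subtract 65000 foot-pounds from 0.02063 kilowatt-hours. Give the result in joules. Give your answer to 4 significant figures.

0.02063 kWh = 74268.0 J and 65000 ft·lbf = 88128.2 J.
74268.0 − 88128.2 ≈ -13860 J.

-13860 J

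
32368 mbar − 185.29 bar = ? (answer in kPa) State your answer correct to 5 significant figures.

32368 mbar = 3236.80 kPa and 185.29 bar = 18529.0 kPa.
3236.80 − 18529.0 ≈ -15292 kPa.

-15292 kilopascals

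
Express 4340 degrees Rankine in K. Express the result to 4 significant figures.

2411 kelvins

°R = K × 9/5.
Applying the formula gives 2411 K.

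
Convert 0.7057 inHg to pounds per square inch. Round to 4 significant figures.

1 inch of mercury = 0.491154 pounds per square inch.
So 0.7057 × 0.491154 ≈ 0.3466 psi.

0.3466 pounds per square inch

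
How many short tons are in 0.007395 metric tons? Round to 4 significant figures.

1 t = 1.10231 short ton.
Then 0.007395 × 1.10231 ≈ 0.008152 short ton.

0.008152 short ton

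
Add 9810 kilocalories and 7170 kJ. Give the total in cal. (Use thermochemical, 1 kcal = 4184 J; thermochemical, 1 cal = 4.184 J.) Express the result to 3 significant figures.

9810 kcal = 9.81000 × 10^6 cal and 7170 kJ = 1.71367 × 10^6 cal.
9.81000 × 10^6 + 1.71367 × 10^6 ≈ 1.15 × 10^7 cal.

1.15 × 10^7 cal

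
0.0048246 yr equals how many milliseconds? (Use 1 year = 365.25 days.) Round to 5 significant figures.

1.5225 × 10^8 milliseconds

1 year = 3.15576 × 10^10 ms.
Thus 0.0048246 × 3.15576 × 10^10 ≈ 1.5225 × 10^8 ms.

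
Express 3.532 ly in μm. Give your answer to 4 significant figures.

1 ly = 9.46073e+21 micrometers.
3.532 × 9.46073e+21 ≈ 3.342e+22 μm.

3.342e+22 μm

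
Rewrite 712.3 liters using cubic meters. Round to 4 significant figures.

1 liter = 0.00100000 m³.
Thus 712.3 × 0.00100000 ≈ 0.7123 m³.

0.7123 m³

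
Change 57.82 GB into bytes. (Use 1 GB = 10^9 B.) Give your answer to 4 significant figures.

1 gigabyte = 1.00000e+9 bytes.
So 57.82 × 1.00000e+9 ≈ 5.782e+10 B.

5.782e+10 bytes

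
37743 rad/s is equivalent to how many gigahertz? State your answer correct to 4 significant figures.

6.007e-6 GHz

1 radian per second = 1.59155e-10 GHz.
Thus 37743 × 1.59155e-10 ≈ 6.007e-6 GHz.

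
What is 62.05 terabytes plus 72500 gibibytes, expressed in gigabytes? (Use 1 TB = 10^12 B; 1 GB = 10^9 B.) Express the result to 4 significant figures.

62.05 TB = 62050.0 GB and 72500 GiB = 77846.3 GB.
62050.0 + 77846.3 ≈ 139900 GB.

139900 gigabytes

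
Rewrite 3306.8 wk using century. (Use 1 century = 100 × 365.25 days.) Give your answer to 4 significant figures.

0.6337 century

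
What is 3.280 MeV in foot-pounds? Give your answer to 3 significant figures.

1 megaelectronvolt = 1.18170e-13 ft·lbf.
Then 3.280 × 1.18170e-13 ≈ 3.88e-13 ft·lbf.

3.88e-13 ft·lbf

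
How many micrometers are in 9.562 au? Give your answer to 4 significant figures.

1.430 × 10^18 μm

1 astronomical unit = 1.49598 × 10^17 μm.
So 9.562 × 1.49598 × 10^17 ≈ 1.430 × 10^18 μm.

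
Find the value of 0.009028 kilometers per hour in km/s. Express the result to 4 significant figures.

1 km/h = 0.000277778 kilometers per second.
Then 0.009028 × 0.000277778 ≈ 2.508 × 10^-6 km/s.

2.508 × 10^-6 km/s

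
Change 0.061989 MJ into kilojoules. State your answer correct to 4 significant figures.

61.99 kilojoules

1 megajoule = 1000.00 kilojoules.
Then 0.061989 × 1000.00 ≈ 61.99 kJ.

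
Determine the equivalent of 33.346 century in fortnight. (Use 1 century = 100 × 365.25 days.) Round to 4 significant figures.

87000 fortnight

1 century = 2608.93 fortnights.
Then 33.346 × 2608.93 ≈ 87000 fortnight.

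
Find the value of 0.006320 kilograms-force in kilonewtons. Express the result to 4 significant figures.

1 kilogram-force = 0.00980665 kN.
Thus 0.006320 × 0.00980665 ≈ 6.198 × 10^-5 kN.

6.198 × 10^-5 kN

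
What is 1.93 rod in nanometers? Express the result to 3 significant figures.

9.71 × 10^9 nm

1 rod = 5.02920 × 10^9 nm.
1.93 × 5.02920 × 10^9 ≈ 9.71 × 10^9 nm.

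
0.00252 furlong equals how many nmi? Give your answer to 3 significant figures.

1 furlong = 0.108622 nautical miles.
Then 0.00252 × 0.108622 ≈ 0.000274 nmi.

0.000274 nmi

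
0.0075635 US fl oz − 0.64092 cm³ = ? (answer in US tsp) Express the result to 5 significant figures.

-0.084652 US teaspoons

0.0075635 US fl oz = 0.0453810 US tsp and 0.64092 cm³ = 0.130033 US tsp.
0.0453810 − 0.130033 ≈ -0.084652 US tsp.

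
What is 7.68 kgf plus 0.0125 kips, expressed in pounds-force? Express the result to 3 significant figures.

29.4 lbf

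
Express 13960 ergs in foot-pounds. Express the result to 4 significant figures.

0.001030 foot-pounds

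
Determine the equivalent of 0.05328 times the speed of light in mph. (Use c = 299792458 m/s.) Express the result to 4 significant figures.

1 c = 6.70617 × 10^8 miles per hour.
Thus 0.05328 × 6.70617 × 10^8 ≈ 3.573 × 10^7 mph.

3.573 × 10^7 mph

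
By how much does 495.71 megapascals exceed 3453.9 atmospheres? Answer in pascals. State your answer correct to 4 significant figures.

495.71 MPa = 4.95710 × 10^8 Pa and 3453.9 atm = 3.49966 × 10^8 Pa.
4.95710 × 10^8 − 3.49966 × 10^8 ≈ 1.457 × 10^8 Pa.

1.457 × 10^8 Pa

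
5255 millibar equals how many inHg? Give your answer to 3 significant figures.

1 mbar = 0.0295300 inHg.
Thus 5255 × 0.0295300 ≈ 155 inHg.

155 inches of mercury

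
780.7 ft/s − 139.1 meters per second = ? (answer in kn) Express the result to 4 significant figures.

192.2 knots

780.7 ft/s = 462.552 kn and 139.1 m/s = 270.389 kn.
462.552 − 270.389 ≈ 192.2 kn.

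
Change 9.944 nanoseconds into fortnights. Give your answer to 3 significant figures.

8.22 × 10^-15 fortnight

1 nanosecond = 8.26720 × 10^-16 fortnight.
Thus 9.944 × 8.26720 × 10^-16 ≈ 8.22 × 10^-15 fortnight.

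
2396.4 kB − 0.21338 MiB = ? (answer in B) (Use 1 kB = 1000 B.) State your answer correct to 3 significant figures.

2396.4 kB = 2.39640 × 10^6 B and 0.21338 MiB = 223745 B.
2.39640 × 10^6 − 223745 ≈ 2.17 × 10^6 B.

2.17 × 10^6 B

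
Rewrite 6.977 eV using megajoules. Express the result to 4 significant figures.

1.118 × 10^-24 megajoules

1 electronvolt = 1.60218 × 10^-25 MJ.
Thus 6.977 × 1.60218 × 10^-25 ≈ 1.118 × 10^-24 MJ.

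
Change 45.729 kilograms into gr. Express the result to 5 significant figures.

1 kilogram = 15432.4 grains.
Then 45.729 × 15432.4 ≈ 705710 gr.

705710 grains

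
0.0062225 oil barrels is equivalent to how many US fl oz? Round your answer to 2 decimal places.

1 oil barrel = 5376.00 US fluid ounces.
Thus 0.0062225 × 5376.00 ≈ 33.45 US fl oz.

33.45 US fl oz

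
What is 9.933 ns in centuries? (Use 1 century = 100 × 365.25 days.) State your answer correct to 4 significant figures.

1 nanosecond = 3.16881e-19 centuries.
So 9.933 × 3.16881e-19 ≈ 3.148e-18 century.

3.148e-18 century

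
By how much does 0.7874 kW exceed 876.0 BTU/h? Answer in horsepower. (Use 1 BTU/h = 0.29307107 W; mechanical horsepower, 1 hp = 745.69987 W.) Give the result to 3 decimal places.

0.7874 kW = 1.05592 hp and 876.0 BTU/h = 0.344281 hp.
1.05592 − 0.344281 ≈ 0.712 hp.

0.712 horsepower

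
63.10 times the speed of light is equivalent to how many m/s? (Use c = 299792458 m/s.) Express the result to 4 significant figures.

1 c = 2.99792 × 10^8 m/s.
So 63.10 × 2.99792 × 10^8 ≈ 1.892 × 10^10 m/s.

1.892 × 10^10 m/s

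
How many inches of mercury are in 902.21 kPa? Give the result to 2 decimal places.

266.42 inches of mercury

1 kPa = 0.295300 inches of mercury.
So 902.21 × 0.295300 ≈ 266.42 inHg.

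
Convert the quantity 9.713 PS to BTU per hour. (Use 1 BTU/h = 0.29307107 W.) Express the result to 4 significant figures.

24380 BTU per hour

1 metric horsepower = 2509.63 BTU/h.
9.713 × 2509.63 ≈ 24380 BTU/h.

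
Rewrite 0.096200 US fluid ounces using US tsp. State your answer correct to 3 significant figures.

1 US fluid ounce = 6.00000 US tsp.
Thus 0.096200 × 6.00000 ≈ 0.577 US tsp.

0.577 US teaspoons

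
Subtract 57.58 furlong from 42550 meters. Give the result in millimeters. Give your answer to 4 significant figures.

42550 m = 4.25500 × 10^7 mm and 57.58 furlong = 1.15833 × 10^7 mm.
4.25500 × 10^7 − 1.15833 × 10^7 ≈ 3.097 × 10^7 mm.

3.097 × 10^7 millimeters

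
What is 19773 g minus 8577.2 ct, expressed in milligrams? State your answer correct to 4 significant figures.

1.806e+7 mg

19773 g = 1.97730e+7 mg and 8577.2 ct = 1.71544e+6 mg.
1.97730e+7 − 1.71544e+6 ≈ 1.806e+7 mg.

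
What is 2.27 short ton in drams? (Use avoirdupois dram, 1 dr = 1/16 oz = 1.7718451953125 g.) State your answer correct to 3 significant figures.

1.16 × 10^6 dr

1 short ton = 512000 dr.
Then 2.27 × 512000 ≈ 1.16 × 10^6 dr.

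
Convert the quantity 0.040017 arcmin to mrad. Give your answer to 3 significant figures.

0.0116 milliradians

1 arcmin = 0.290888 mrad.
Thus 0.040017 × 0.290888 ≈ 0.0116 mrad.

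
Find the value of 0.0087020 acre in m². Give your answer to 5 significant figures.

35.216 square meters

1 acre = 4046.86 m².
Thus 0.0087020 × 4046.86 ≈ 35.216 m².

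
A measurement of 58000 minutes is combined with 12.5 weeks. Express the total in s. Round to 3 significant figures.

58000 min = 3.48000e+6 s and 12.5 wk = 7.56000e+6 s.
3.48000e+6 + 7.56000e+6 ≈ 1.10e+7 s.

1.10e+7 s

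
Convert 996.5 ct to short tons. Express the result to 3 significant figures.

0.000220 short ton

1 carat = 2.20462 × 10^-7 short ton.
Thus 996.5 × 2.20462 × 10^-7 ≈ 0.000220 short ton.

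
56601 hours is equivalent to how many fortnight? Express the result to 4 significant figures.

168.5 fortnights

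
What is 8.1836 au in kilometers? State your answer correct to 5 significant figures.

1 au = 1.495979 × 10^8 km.
8.1836 × 1.495979 × 10^8 ≈ 1.2242 × 10^9 km.

1.2242 × 10^9 kilometers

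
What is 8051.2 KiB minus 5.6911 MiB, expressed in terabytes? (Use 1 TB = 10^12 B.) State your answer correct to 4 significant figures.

8051.2 KiB = 8.24443 × 10^-6 TB and 5.6911 MiB = 5.96755 × 10^-6 TB.
8.24443 × 10^-6 − 5.96755 × 10^-6 ≈ 2.277 × 10^-6 TB.

2.277 × 10^-6 TB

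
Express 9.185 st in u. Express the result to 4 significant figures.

3.513e+28 atomic mass units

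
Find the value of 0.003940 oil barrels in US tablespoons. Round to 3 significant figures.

42.4 US tablespoons

1 oil barrel = 10752.0 US tbsp.
So 0.003940 × 10752.0 ≈ 42.4 US tbsp.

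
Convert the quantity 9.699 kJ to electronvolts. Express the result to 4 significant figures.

6.054e+22 eV

1 kilojoule = 6.24151e+21 eV.
9.699 × 6.24151e+21 ≈ 6.054e+22 eV.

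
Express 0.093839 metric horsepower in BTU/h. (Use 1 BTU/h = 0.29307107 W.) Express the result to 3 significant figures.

236 BTU/h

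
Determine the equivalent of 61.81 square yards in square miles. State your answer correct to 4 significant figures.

1.995e-5 mi²

1 yd² = 3.22831e-7 mi².
Then 61.81 × 3.22831e-7 ≈ 1.995e-5 mi².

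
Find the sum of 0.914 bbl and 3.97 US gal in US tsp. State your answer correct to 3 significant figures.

0.914 bbl = 29482.0 US tsp and 3.97 US gal = 3048.96 US tsp.
29482.0 + 3048.96 ≈ 32500 US tsp.

32500 US tsp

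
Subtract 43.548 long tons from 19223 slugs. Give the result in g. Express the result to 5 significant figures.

2.3629e+8 grams

19223 slug = 2.80539e+8 g and 43.548 long ton = 4.42468e+7 g.
2.80539e+8 − 4.42468e+7 ≈ 2.3629e+8 g.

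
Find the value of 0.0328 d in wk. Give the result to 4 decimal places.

1 day = 0.142857 wk.
0.0328 × 0.142857 ≈ 0.0047 wk.

0.0047 weeks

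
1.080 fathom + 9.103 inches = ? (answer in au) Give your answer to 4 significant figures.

1.080 fathom = 1.32028 × 10^-11 au and 9.103 in = 1.54558 × 10^-12 au.
1.32028 × 10^-11 + 1.54558 × 10^-12 ≈ 1.475 × 10^-11 au.

1.475 × 10^-11 au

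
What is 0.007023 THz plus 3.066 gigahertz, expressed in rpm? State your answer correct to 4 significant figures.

6.053e+11 revolutions per minute

0.007023 THz = 4.21380e+11 rpm and 3.066 GHz = 1.83960e+11 rpm.
4.21380e+11 + 1.83960e+11 ≈ 6.053e+11 rpm.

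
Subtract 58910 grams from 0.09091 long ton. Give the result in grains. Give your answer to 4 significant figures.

516300 grains

0.09091 long ton = 1425469 gr and 58910 g = 909120.2 gr.
1425469 − 909120.2 ≈ 516300 gr.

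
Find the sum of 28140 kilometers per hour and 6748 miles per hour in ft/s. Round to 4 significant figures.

35540 ft/s

28140 km/h = 25645.2 ft/s and 6748 mph = 9897.07 ft/s.
25645.2 + 9897.07 ≈ 35540 ft/s.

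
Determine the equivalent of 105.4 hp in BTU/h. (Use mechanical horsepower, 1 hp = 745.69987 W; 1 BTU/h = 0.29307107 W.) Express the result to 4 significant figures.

1 horsepower = 2544.43 BTU per hour.
So 105.4 × 2544.43 ≈ 268200 BTU/h.

268200 BTU/h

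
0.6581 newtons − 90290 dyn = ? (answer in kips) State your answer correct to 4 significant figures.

-5.503e-5 kips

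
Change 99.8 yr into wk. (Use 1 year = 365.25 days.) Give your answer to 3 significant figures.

5210 wk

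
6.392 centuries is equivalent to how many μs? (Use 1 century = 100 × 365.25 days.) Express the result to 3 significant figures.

2.02e+16 μs

1 century = 3.15576e+15 microseconds.
6.392 × 3.15576e+15 ≈ 2.02e+16 μs.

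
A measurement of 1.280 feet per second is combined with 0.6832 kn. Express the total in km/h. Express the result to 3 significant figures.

2.67 km/h

1.280 ft/s = 1.40452 km/h and 0.6832 kn = 1.26529 km/h.
1.40452 + 1.26529 ≈ 2.67 km/h.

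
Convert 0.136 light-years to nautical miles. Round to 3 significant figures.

6.95 × 10^11 nmi

1 ly = 5.10839 × 10^12 nmi.
Then 0.136 × 5.10839 × 10^12 ≈ 6.95 × 10^11 nmi.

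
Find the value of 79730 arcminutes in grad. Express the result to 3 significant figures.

1480 grad

1 arcminute = 0.0185185 grad.
Thus 79730 × 0.0185185 ≈ 1480 grad.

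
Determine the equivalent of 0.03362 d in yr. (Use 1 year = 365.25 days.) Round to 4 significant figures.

9.205 × 10^-5 years

1 d = 0.00273785 yr.
So 0.03362 × 0.00273785 ≈ 9.205 × 10^-5 yr.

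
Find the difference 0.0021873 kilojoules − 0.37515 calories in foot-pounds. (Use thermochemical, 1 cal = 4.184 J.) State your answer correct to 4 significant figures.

0.0021873 kJ = 1.61327 ft·lbf and 0.37515 cal = 1.15770 ft·lbf.
1.61327 − 1.15770 ≈ 0.4556 ft·lbf.

0.4556 foot-pounds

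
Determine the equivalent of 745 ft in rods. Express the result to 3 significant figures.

45.2 rod

1 foot = 0.0606061 rod.
745 × 0.0606061 ≈ 45.2 rod.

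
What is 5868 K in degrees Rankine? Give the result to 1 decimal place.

°R = K × 9/5.
Applying the formula gives 10562.4 °R.

10562.4 degrees Rankine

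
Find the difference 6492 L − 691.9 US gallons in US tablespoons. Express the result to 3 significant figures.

6492 L = 439041 US tbsp and 691.9 US gal = 177126 US tbsp.
439041 − 177126 ≈ 262000 US tbsp.

262000 US tablespoons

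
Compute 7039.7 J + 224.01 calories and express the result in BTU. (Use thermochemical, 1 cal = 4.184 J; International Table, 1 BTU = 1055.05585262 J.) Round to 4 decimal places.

7039.7 J = 6.67235 BTU and 224.01 cal = 0.888349 BTU.
6.67235 + 0.888349 ≈ 7.5607 BTU.

7.5607 BTU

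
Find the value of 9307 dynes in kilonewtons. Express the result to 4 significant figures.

9.307 × 10^-5 kilonewtons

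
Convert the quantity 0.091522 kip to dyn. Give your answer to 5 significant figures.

1 kip = 4.44822e+8 dynes.
So 0.091522 × 4.44822e+8 ≈ 4.0711e+7 dyn.

4.0711e+7 dyn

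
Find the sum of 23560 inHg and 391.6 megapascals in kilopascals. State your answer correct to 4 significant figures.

23560 inHg = 79783.3 kPa and 391.6 MPa = 391600 kPa.
79783.3 + 391600 ≈ 471400 kPa.

471400 kPa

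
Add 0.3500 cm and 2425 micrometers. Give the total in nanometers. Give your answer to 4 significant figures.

5.925e+6 nm

0.3500 cm = 3.50000e+6 nm and 2425 μm = 2.42500e+6 nm.
3.50000e+6 + 2.42500e+6 ≈ 5.925e+6 nm.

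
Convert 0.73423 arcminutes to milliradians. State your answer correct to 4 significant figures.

1 arcminute = 0.290888 milliradians.
Thus 0.73423 × 0.290888 ≈ 0.2136 mrad.

0.2136 mrad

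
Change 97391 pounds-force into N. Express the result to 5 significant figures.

433220 N

1 pound-force = 4.44822 N.
So 97391 × 4.44822 ≈ 433220 N.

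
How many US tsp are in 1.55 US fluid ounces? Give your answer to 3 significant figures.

9.30 US tsp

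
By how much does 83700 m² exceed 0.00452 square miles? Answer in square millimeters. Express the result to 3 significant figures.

7.20 × 10^10 square millimeters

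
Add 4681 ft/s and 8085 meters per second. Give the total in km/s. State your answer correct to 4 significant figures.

9.512 km/s

4681 ft/s = 1.42677 km/s and 8085 m/s = 8.08500 km/s.
1.42677 + 8.08500 ≈ 9.512 km/s.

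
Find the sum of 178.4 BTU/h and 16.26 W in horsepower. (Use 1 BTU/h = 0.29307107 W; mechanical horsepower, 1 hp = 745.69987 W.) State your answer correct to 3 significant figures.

178.4 BTU/h = 0.0701138 hp and 16.26 W = 0.0218050 hp.
0.0701138 + 0.0218050 ≈ 0.0919 hp.

0.0919 hp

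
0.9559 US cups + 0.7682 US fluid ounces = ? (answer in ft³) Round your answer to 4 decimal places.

0.0088 cubic feet

0.9559 US cup = 0.00798658 ft³ and 0.7682 US fl oz = 0.000802292 ft³.
0.00798658 + 0.000802292 ≈ 0.0088 ft³.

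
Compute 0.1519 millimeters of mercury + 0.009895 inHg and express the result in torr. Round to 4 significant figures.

0.1519 mmHg = 0.151900 torr and 0.009895 inHg = 0.251333 torr.
0.151900 + 0.251333 ≈ 0.4032 torr.

0.4032 torr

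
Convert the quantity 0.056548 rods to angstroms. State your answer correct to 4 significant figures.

2.844 × 10^9 Å

1 rod = 5.02920 × 10^10 Å.
Then 0.056548 × 5.02920 × 10^10 ≈ 2.844 × 10^9 Å.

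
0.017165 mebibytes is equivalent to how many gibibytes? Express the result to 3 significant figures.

1.68 × 10^-5 gibibytes

1 mebibyte = 0.0009765625 GiB.
0.017165 × 0.0009765625 ≈ 1.68 × 10^-5 GiB.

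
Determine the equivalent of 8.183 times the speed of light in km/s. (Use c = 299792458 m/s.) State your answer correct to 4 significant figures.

1 c = 299792 km/s.
8.183 × 299792 ≈ 2.453 × 10^6 km/s.

2.453 × 10^6 km/s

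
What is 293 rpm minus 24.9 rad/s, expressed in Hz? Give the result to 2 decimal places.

0.92 hertz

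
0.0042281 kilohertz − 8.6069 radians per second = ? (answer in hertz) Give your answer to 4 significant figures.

2.858 Hz

0.0042281 kHz = 4.22810 Hz and 8.6069 rad/s = 1.36983 Hz.
4.22810 − 1.36983 ≈ 2.858 Hz.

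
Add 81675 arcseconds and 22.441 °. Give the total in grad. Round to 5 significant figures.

50.143 grad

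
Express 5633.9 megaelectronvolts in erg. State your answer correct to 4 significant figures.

0.009027 erg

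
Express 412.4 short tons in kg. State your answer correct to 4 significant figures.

374100 kg

1 short ton = 907.185 kg.
Then 412.4 × 907.185 ≈ 374100 kg.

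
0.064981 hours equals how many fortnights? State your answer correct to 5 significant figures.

0.00019340 fortnight

1 hour = 0.00297619 fortnight.
Thus 0.064981 × 0.00297619 ≈ 0.00019340 fortnight.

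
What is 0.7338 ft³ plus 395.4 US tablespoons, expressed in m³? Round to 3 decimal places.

0.027 m³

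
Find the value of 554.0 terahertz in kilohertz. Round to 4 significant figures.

1 THz = 1.00000 × 10^9 kilohertz.
Thus 554.0 × 1.00000 × 10^9 ≈ 5.540 × 10^11 kHz.

5.540 × 10^11 kilohertz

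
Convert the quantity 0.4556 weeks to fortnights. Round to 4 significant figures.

1 wk = 0.500000 fortnights.
Thus 0.4556 × 0.500000 ≈ 0.2278 fortnight.

0.2278 fortnight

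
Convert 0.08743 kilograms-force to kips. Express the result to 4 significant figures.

0.0001928 kip

1 kgf = 0.002204623 kip.
0.08743 × 0.002204623 ≈ 0.0001928 kip.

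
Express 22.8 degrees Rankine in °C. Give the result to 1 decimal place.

-260.5 degrees Celsius

°R = (°C + 273.15) × 9/5.
Applying the formula gives -260.5 °C.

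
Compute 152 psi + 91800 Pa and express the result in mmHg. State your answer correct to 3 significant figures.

8550 mmHg

152 psi = 7860.67 mmHg and 91800 Pa = 688.557 mmHg.
7860.67 + 688.557 ≈ 8550 mmHg.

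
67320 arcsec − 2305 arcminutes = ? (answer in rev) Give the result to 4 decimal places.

-0.0548 revolutions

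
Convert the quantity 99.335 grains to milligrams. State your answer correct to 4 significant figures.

6437 milligrams

1 gr = 64.7989 milligrams.
So 99.335 × 64.7989 ≈ 6437 mg.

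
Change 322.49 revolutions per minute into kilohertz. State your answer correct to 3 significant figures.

0.00537 kilohertz

1 revolution per minute = 1.66667e-5 kilohertz.
322.49 × 1.66667e-5 ≈ 0.00537 kHz.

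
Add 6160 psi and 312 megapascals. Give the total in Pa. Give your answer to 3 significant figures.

6160 psi = 4.24717e+7 Pa and 312 MPa = 3.12000e+8 Pa.
4.24717e+7 + 3.12000e+8 ≈ 3.54e+8 Pa.

3.54e+8 Pa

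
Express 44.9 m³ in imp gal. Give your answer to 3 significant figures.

1 m³ = 219.969 imperial gallons.
Then 44.9 × 219.969 ≈ 9880 imp gal.

9880 imperial gallons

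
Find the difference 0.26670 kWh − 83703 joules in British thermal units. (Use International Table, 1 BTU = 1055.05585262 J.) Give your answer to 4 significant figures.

830.7 British thermal units

0.26670 kWh = 910.018 BTU and 83703 J = 79.3351 BTU.
910.018 − 79.3351 ≈ 830.7 BTU.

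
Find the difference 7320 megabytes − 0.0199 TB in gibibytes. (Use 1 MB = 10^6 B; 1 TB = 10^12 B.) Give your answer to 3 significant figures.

7320 MB = 6.81728 GiB and 0.0199 TB = 18.5333 GiB.
6.81728 − 18.5333 ≈ -11.7 GiB.

-11.7 gibibytes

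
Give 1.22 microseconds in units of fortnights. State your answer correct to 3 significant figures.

1.01e-12 fortnight

1 microsecond = 8.26720e-13 fortnight.
Then 1.22 × 8.26720e-13 ≈ 1.01e-12 fortnight.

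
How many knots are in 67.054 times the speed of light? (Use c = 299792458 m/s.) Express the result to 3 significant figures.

3.91 × 10^10 kn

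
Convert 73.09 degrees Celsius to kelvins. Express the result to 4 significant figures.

346.2 kelvins

K = °C + 273.15.
Applying the formula gives 346.2 K.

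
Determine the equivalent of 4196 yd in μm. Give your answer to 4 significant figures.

1 yard = 914400 μm.
So 4196 × 914400 ≈ 3.837e+9 μm.

3.837e+9 micrometers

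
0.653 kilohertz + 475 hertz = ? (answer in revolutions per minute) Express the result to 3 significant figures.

0.653 kHz = 39180.0 rpm and 475 Hz = 28500.0 rpm.
39180.0 + 28500.0 ≈ 67700 rpm.

67700 revolutions per minute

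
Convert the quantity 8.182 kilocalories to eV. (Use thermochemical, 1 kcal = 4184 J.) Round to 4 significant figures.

1 kcal = 2.61145 × 10^22 eV.
So 8.182 × 2.61145 × 10^22 ≈ 2.137 × 10^23 eV.

2.137 × 10^23 electronvolts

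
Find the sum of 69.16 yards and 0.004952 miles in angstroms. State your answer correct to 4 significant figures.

69.16 yd = 6.32399e+11 Å and 0.004952 mi = 7.96947e+10 Å.
6.32399e+11 + 7.96947e+10 ≈ 7.121e+11 Å.

7.121e+11 Å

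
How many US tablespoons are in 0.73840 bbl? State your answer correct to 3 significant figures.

7940 US tablespoons

1 oil barrel = 10752.0 US tbsp.
Then 0.73840 × 10752.0 ≈ 7940 US tbsp.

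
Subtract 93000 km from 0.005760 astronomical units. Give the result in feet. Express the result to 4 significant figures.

2.522 × 10^9 ft

0.005760 au = 2.82705 × 10^9 ft and 93000 km = 3.05118 × 10^8 ft.
2.82705 × 10^9 − 3.05118 × 10^8 ≈ 2.522 × 10^9 ft.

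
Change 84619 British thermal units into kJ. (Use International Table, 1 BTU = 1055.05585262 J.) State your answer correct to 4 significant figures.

89280 kJ

1 BTU = 1.05506 kJ.
84619 × 1.05506 ≈ 89280 kJ.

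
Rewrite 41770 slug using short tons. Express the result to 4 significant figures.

672.0 short tons

1 slug = 0.0160870 short ton.
Then 41770 × 0.0160870 ≈ 672.0 short ton.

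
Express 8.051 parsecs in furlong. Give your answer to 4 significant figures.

1.235 × 10^15 furlongs

1 pc = 1.53388 × 10^14 furlong.
8.051 × 1.53388 × 10^14 ≈ 1.235 × 10^15 furlong.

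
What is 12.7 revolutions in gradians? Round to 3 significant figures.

1 revolution = 400.000 grad.
So 12.7 × 400.000 ≈ 5080 grad.

5080 grad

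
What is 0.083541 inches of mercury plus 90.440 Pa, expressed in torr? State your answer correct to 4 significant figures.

2.800 torr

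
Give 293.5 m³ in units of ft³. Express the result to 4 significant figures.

10360 cubic feet

1 cubic meter = 35.3147 cubic feet.
Thus 293.5 × 35.3147 ≈ 10360 ft³.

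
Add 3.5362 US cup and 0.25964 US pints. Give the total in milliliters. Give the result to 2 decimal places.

959.48 mL

3.5362 US cup = 836.623 mL and 0.25964 US pt = 122.856 mL.
836.623 + 122.856 ≈ 959.48 mL.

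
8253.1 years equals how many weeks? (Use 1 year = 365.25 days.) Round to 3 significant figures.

1 year = 52.1786 wk.
8253.1 × 52.1786 ≈ 431000 wk.

431000 wk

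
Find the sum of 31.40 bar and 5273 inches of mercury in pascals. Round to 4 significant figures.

2.100e+7 pascals

31.40 bar = 3.14000e+6 Pa and 5273 inHg = 1.78564e+7 Pa.
3.14000e+6 + 1.78564e+7 ≈ 2.100e+7 Pa.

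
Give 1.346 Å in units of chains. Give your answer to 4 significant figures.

6.691e-12 chains

1 Å = 4.97097e-12 chain.
Then 1.346 × 4.97097e-12 ≈ 6.691e-12 chain.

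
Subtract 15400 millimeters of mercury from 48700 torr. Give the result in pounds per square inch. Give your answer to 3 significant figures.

48700 torr = 941.701 psi and 15400 mmHg = 297.786 psi.
941.701 − 297.786 ≈ 644 psi.

644 psi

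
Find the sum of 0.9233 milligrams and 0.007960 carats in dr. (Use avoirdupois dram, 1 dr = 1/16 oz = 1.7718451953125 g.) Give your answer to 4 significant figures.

0.9233 mg = 0.000521095 dr and 0.007960 ct = 0.000898498 dr.
0.000521095 + 0.000898498 ≈ 0.001420 dr.

0.001420 dr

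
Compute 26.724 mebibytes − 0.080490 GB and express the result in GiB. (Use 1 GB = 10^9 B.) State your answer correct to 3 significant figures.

-0.0489 GiB

26.724 MiB = 0.0260977 GiB and 0.080490 GB = 0.0749622 GiB.
0.0260977 − 0.0749622 ≈ -0.0489 GiB.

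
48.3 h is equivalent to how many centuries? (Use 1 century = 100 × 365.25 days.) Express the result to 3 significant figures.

5.51e-5 century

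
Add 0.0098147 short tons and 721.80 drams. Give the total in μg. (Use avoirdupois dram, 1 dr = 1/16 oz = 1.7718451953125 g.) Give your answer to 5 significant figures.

0.0098147 short ton = 8.90375e+9 μg and 721.80 dr = 1.27892e+9 μg.
8.90375e+9 + 1.27892e+9 ≈ 1.0183e+10 μg.

1.0183e+10 μg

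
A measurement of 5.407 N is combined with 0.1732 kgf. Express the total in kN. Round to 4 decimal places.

5.407 N = 0.00540700 kN and 0.1732 kgf = 0.00169851 kN.
0.00540700 + 0.00169851 ≈ 0.0071 kN.

0.0071 kN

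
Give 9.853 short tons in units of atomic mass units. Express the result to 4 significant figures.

1 short ton = 5.46319e+29 atomic mass units.
Thus 9.853 × 5.46319e+29 ≈ 5.383e+30 u.

5.383e+30 atomic mass units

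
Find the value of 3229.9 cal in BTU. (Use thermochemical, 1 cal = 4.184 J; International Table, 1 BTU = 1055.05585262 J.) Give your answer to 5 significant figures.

12.809 British thermal units

1 cal = 0.00396567 British thermal units.
3229.9 × 0.00396567 ≈ 12.809 BTU.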